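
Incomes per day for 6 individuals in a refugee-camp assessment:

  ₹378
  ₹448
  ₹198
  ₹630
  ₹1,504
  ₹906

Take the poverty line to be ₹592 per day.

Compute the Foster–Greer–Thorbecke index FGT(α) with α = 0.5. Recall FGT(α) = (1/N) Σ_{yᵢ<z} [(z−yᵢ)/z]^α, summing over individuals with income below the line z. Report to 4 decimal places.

0.3184

Poor units: ₹198, ₹378, ₹448 (q = 3 of N = 6).
Gap ratios (z−y)/z: (592−198)/592 = 0.6655; (592−378)/592 = 0.3615; (592−448)/592 = 0.2432.
Raised to α = 0.5: 0.81581; 0.60124; 0.49320.
Sum = 1.910241; FGT(0.5) = 1.910241 / 6 = 0.3184.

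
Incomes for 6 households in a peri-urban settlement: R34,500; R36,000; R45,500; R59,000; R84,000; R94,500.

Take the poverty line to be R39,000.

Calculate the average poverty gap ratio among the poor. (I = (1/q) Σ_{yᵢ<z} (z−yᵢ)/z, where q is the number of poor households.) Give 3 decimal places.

0.096

Below the line: R34,500, R36,000 (q = 2 of N = 6).
Shortfall ratios (z−y)/z: 0.1154, 0.0769; sum = 0.192308.
I averages over the q = 2 poor units only: 0.192308 / 2 = 0.096.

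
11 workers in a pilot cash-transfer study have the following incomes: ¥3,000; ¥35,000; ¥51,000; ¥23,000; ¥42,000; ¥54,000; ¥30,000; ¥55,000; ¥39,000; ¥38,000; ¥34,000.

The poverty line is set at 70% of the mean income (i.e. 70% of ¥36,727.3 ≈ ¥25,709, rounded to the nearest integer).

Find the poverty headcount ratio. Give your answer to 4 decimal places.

2 of the 11 workers have income below ¥25,709.
H = 2/11 = 0.1818.

0.1818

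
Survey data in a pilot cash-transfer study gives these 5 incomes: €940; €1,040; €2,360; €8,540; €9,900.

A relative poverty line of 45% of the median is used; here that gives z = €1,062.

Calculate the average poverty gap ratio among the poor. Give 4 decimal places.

Below the line: €940, €1,040 (q = 2 of N = 5).
Relative gaps: 0.1149, 0.0207; sum = 0.135593.
I averages over the q = 2 poor units only: 0.135593 / 2 = 0.0678.

0.0678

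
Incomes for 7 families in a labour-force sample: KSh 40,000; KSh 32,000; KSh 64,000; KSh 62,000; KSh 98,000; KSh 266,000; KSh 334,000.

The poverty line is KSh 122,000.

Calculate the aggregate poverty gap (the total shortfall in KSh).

Poor units: KSh 32,000, KSh 40,000, KSh 62,000, KSh 64,000, KSh 98,000 (q = 5 of N = 7).
Individual gaps: 122000−32000 = 90000; 122000−40000 = 82000; 122000−62000 = 60000; 122000−64000 = 58000; 122000−98000 = 24000.
Aggregate gap = KSh 314,000.

KSh 314,000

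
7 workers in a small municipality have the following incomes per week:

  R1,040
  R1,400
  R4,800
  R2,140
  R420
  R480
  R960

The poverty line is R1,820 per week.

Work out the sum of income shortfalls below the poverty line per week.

Below the line: R420, R480, R960, R1,040, R1,400 (q = 5 of N = 7).
Individual gaps: 1820−420 = 1400; 1820−480 = 1340; 1820−960 = 860; 1820−1040 = 780; 1820−1400 = 420.
Aggregate gap = R4,800.

R4,800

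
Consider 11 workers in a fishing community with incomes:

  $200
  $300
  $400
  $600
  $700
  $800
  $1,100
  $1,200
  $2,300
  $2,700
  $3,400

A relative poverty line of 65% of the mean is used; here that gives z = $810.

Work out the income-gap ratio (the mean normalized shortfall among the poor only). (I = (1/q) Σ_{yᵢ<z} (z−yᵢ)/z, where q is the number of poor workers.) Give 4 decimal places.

Poor units: $200, $300, $400, $600, $700, $800 (q = 6 of N = 11).
Relative gaps: 0.7531, 0.6296, 0.5062, 0.2593, 0.1358, 0.0123; sum = 2.296296.
I averages over the q = 6 poor units only: 2.296296 / 6 = 0.3827.

0.3827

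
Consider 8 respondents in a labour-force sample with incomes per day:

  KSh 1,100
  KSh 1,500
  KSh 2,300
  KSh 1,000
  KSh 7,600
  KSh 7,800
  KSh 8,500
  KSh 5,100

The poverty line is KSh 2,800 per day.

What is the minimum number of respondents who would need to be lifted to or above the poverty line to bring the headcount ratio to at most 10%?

4

4 of the 8 respondents are poor, so H = 4/8 = 0.500.
A headcount ratio of at most 10% allows at most ⌊0.10 × 8⌋ = 0 poor respondents.
So at least 4 − 0 = 4 must be lifted.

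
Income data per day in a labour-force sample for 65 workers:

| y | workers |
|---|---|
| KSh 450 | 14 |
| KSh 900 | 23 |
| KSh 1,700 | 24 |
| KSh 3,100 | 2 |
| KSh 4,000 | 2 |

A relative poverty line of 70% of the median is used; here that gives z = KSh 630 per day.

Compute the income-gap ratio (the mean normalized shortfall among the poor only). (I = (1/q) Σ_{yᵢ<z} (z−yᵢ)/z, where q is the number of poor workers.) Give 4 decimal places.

0.2857

Poor units: 14×KSh 450 (q = 14 of N = 65).
Shortfall ratios (z−y)/z: 0.2857 (×14); sum = 4.000000.
The income-gap ratio divides by q (the poor only): 4.000000 / 14 = 0.2857.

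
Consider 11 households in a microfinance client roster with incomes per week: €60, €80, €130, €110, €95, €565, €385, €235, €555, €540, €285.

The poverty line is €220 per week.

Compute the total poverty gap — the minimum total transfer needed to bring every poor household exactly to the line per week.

€625

Below z: €60, €80, €95, €110, €130 (q = 5 of N = 11).
Individual gaps: 220−60 = 160; 220−80 = 140; 220−95 = 125; 220−110 = 110; 220−130 = 90.
Aggregate gap = €625.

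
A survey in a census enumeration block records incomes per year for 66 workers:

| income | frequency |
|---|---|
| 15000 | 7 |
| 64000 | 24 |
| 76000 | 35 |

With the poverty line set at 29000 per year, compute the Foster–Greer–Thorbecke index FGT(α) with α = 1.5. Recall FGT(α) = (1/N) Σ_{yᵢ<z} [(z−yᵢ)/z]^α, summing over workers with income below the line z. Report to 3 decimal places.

Below the line: 7×15000 (q = 7 of N = 66).
Normalized shortfalls: (29000−15000)/29000 = 0.4828 (×7).
Raised to α = 1.5: 0.33542 (×7).
Sum = 2.347973; FGT(1.5) = 2.347973 / 66 = 0.036.

0.036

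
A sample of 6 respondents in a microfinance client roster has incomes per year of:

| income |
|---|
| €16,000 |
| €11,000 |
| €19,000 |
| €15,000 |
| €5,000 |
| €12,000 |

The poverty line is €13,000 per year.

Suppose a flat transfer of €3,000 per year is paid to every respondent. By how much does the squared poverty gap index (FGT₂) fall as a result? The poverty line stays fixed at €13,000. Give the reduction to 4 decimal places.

0.0434

Before: below the line — €5,000, €11,000, €12,000; squared poverty gap index (FGT₂) = 0.068047.
After the €3,000 transfer: below the line — €8,000; squared poverty gap index (FGT₂) = 0.024655.
Reduction = 0.068047 − 0.024655 = 0.0434.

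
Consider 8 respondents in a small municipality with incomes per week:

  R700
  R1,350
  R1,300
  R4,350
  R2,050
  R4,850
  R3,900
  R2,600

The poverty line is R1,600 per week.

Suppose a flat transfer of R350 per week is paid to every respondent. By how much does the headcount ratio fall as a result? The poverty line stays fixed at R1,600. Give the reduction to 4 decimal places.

Before: below the line — R700, R1,300, R1,350; headcount ratio = 0.375000.
After the R350 transfer: below the line — R1,050; headcount ratio = 0.125000.
Reduction = 0.375000 − 0.125000 = 0.2500.

0.2500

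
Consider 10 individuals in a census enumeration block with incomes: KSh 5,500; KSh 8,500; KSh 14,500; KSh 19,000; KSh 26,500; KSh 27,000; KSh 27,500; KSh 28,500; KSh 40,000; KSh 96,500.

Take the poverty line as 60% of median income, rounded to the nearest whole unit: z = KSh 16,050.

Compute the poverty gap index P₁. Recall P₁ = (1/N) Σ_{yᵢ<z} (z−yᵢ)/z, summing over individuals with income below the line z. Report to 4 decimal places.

Incomes under z: KSh 5,500, KSh 8,500, KSh 14,500 (q = 3 of N = 10).
Relative gaps: (16050−5500)/16050 = 0.6573; (16050−8500)/16050 = 0.4704; (16050−14500)/16050 = 0.0966.
Σ = 1.224299. Dividing by the full population N = 10 gives P₁ = 0.1224.

0.1224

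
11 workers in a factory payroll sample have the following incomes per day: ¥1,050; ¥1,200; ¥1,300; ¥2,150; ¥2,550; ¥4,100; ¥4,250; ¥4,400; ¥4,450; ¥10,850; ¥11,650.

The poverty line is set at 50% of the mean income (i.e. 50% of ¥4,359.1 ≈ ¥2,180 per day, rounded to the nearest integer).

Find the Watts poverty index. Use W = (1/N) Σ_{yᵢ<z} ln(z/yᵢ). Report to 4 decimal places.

Poor units: ¥1,050, ¥1,200, ¥1,300, ¥2,150 (q = 4 of N = 11).
Log shortfalls: ln(2180/1050) = 0.7305; ln(2180/1200) = 0.5970; ln(2180/1300) = 0.5170; ln(2180/2150) = 0.0139.
W = 1.858356 / 11 = 0.1689.

0.1689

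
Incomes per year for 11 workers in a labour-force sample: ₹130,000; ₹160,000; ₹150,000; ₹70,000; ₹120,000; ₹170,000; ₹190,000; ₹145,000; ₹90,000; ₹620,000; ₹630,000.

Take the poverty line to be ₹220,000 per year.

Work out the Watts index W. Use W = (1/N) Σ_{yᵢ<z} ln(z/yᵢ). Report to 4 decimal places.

Below z: ₹70,000, ₹90,000, ₹120,000, ₹130,000, ₹145,000, ₹150,000, ₹160,000, ₹170,000, ₹190,000 (q = 9 of N = 11).
Log shortfalls: ln(220000/70000) = 1.1451; ln(220000/90000) = 0.8938; ln(220000/120000) = 0.6061; ln(220000/130000) = 0.5261; ln(220000/145000) = 0.4169; ln(220000/150000) = 0.3830; ln(220000/160000) = 0.3185; ln(220000/170000) = 0.2578; ln(220000/190000) = 0.1466.
W = 4.693951 / 11 = 0.4267.

0.4267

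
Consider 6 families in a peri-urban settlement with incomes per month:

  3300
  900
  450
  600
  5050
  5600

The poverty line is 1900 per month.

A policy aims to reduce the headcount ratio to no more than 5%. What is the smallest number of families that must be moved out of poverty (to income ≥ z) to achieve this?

Currently q = 3 of N = 6 are below the line (H = 0.500).
A headcount ratio of at most 5% allows at most ⌊0.05 × 6⌋ = 0 poor families.
So at least 3 − 0 = 3 must be lifted.

3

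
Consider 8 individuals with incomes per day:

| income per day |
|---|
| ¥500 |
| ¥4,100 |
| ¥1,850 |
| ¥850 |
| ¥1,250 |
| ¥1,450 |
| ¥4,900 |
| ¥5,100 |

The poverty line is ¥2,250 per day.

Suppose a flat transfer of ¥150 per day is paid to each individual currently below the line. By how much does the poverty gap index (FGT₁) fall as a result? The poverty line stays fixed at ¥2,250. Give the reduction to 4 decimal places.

Before: below the line — ¥500, ¥850, ¥1,250, ¥1,450, ¥1,850; poverty gap index (FGT₁) = 0.297222.
After the ¥150 transfer: below the line — ¥650, ¥1,000, ¥1,400, ¥1,600, ¥2,000; poverty gap index (FGT₁) = 0.255556.
Reduction = 0.297222 − 0.255556 = 0.0417.

0.0417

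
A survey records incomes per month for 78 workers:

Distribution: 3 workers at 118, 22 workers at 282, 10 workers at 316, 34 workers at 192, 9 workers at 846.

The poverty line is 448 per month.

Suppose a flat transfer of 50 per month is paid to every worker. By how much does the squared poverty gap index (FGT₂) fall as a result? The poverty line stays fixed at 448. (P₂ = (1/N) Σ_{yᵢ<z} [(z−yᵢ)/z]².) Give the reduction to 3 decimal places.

0.083

Before: below the line — 3×118, 34×192, 22×282, 10×316; squared poverty gap index (FGT₂) = 0.21306.
After the 50 transfer: below the line — 3×168, 34×242, 22×332, 10×366; squared poverty gap index (FGT₂) = 0.13039.
Reduction = 0.21306 − 0.13039 = 0.083.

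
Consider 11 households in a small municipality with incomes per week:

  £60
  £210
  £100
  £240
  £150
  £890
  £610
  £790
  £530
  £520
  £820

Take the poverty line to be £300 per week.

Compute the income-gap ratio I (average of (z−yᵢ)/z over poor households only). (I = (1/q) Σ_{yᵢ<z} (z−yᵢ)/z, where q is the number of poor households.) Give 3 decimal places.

Incomes under z: £60, £100, £150, £210, £240 (q = 5 of N = 11).
Shortfall ratios (z−y)/z: 0.8000, 0.6667, 0.5000, 0.3000, 0.2000; sum = 2.466667.
I averages over the q = 5 poor units only: 2.466667 / 5 = 0.493.

0.493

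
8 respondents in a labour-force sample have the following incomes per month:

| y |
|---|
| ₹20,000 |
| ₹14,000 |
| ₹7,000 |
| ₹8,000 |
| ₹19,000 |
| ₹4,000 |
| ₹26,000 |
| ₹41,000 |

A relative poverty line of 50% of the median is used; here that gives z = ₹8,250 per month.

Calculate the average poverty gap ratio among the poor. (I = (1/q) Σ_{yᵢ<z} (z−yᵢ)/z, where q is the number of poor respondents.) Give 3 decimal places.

0.232

Below the line: ₹4,000, ₹7,000, ₹8,000 (q = 3 of N = 8).
Relative gaps: 0.5152, 0.1515, 0.0303; sum = 0.696970.
I averages over the q = 3 poor units only: 0.696970 / 3 = 0.232.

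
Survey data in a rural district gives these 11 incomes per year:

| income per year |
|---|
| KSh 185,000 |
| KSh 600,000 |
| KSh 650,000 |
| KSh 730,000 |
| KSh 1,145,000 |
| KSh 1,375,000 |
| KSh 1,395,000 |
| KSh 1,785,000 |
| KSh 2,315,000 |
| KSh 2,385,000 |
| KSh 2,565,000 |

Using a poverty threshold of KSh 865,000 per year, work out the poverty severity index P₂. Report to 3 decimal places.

Below the line: KSh 185,000, KSh 600,000, KSh 650,000, KSh 730,000 (q = 4 of N = 11).
Relative gaps: (865000−185000)/865000 = 0.7861; (865000−600000)/865000 = 0.3064; (865000−650000)/865000 = 0.2486; (865000−730000)/865000 = 0.1561.
Squared: 0.6180; 0.0939; 0.0618; 0.0244.
Sum = 0.797989; P₂ = 0.797989 / 11 = 0.073.

0.073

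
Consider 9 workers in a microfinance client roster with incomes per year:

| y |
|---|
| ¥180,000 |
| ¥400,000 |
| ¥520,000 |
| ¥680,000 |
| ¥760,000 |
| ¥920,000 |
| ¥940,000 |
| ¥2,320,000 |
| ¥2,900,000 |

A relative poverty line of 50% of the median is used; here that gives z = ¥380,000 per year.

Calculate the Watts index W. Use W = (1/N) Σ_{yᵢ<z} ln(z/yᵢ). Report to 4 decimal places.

Incomes under z: ¥180,000 (q = 1 of N = 9).
Log shortfalls: ln(380000/180000) = 0.7472.
W = 0.747214 / 9 = 0.0830.

0.0830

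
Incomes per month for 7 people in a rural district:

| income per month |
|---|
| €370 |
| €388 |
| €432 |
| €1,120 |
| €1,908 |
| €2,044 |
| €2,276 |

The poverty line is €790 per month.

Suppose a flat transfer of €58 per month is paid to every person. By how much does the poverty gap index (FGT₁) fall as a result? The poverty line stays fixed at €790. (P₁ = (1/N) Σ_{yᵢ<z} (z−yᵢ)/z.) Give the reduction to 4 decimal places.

0.0315

Before: below the line — €370, €388, €432; poverty gap index (FGT₁) = 0.213382.
After the €58 transfer: below the line — €428, €446, €490; poverty gap index (FGT₁) = 0.181917.
Reduction = 0.213382 − 0.181917 = 0.0315.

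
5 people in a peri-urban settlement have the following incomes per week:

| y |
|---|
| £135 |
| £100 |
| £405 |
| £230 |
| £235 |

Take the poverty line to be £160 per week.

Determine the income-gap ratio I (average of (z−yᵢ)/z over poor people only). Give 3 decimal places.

Poor units: £100, £135 (q = 2 of N = 5).
Shortfall ratios (z−y)/z: 0.3750, 0.1562; sum = 0.531250.
I averages over the q = 2 poor units only: 0.531250 / 2 = 0.266.

0.266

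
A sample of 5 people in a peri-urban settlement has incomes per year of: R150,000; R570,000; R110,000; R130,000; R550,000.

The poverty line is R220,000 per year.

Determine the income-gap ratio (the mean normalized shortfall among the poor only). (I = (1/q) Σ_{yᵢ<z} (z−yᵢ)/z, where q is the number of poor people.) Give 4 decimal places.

0.4091

Below the line: R110,000, R130,000, R150,000 (q = 3 of N = 5).
Shortfall ratios (z−y)/z: 0.5000, 0.4091, 0.3182; sum = 1.227273.
The income-gap ratio divides by q (the poor only): 1.227273 / 3 = 0.4091.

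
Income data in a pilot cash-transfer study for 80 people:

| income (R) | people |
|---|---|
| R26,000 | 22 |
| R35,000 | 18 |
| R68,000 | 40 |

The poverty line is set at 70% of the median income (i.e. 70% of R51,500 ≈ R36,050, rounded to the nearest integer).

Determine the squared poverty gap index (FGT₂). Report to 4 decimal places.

0.0216

Below the line: 22×R26,000, 18×R35,000 (q = 40 of N = 80).
Normalized shortfalls: (36050−26000)/36050 = 0.2788 (×22); (36050−35000)/36050 = 0.0291 (×18).
Squared: 0.0777 (×22); 0.0008 (×18).
Sum = 1.725066; P₂ = 1.725066 / 80 = 0.0216.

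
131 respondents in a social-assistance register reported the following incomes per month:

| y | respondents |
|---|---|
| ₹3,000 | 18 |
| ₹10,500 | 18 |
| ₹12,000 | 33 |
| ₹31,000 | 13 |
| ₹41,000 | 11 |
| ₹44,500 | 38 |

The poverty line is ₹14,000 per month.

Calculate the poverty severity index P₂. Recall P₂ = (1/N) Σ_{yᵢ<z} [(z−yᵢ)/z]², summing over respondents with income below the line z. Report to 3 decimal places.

Poor units: 18×₹3,000, 18×₹10,500, 33×₹12,000 (q = 69 of N = 131).
Normalized shortfalls: (14000−3000)/14000 = 0.7857 (×18); (14000−10500)/14000 = 0.2500 (×18); (14000−12000)/14000 = 0.1429 (×33).
Squared: 0.6173 (×18); 0.0625 (×18); 0.0204 (×33).
Sum = 12.910714; P₂ = 12.910714 / 131 = 0.099.

0.099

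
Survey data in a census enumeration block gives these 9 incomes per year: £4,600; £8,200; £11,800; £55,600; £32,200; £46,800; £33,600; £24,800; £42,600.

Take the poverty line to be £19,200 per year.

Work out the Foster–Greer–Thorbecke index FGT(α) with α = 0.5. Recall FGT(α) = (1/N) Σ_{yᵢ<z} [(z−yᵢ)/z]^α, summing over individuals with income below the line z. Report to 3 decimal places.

Below z: £4,600, £8,200, £11,800 (q = 3 of N = 9).
Gap ratios (z−y)/z: (19200−4600)/19200 = 0.7604; (19200−8200)/19200 = 0.5729; (19200−11800)/19200 = 0.3854.
Raised to α = 0.5: 0.87202; 0.75691; 0.62082.
Sum = 2.249751; FGT(0.5) = 2.249751 / 9 = 0.250.

0.250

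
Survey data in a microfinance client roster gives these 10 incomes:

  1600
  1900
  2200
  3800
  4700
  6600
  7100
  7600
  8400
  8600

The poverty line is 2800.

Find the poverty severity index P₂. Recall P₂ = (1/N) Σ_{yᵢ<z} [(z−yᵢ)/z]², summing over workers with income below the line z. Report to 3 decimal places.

Below z: 1600, 1900, 2200 (q = 3 of N = 10).
Normalized shortfalls: (2800−1600)/2800 = 0.4286; (2800−1900)/2800 = 0.3214; (2800−2200)/2800 = 0.2143.
Squared: 0.1837; 0.1033; 0.0459.
Sum = 0.332908; P₂ = 0.332908 / 10 = 0.033.

0.033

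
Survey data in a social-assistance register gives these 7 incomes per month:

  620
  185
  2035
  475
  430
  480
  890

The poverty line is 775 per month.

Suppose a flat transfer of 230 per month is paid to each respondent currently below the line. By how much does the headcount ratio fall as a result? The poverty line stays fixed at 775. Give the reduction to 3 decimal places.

Before: below the line — 185, 430, 475, 480, 620; headcount ratio = 0.71429.
After the 230 transfer: below the line — 415, 660, 705, 710; headcount ratio = 0.57143.
Reduction = 0.71429 − 0.57143 = 0.143.

0.143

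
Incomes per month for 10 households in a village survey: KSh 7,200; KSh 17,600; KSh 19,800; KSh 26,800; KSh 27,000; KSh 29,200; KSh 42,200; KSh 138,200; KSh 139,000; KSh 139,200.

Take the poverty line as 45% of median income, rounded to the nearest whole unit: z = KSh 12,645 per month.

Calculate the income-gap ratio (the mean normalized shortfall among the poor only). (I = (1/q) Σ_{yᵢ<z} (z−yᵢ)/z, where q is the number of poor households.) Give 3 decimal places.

0.431

Below z: KSh 7,200 (q = 1 of N = 10).
Shortfall ratios (z−y)/z: 0.4306; sum = 0.430605.
The income-gap ratio divides by q (the poor only): 0.430605 / 1 = 0.431.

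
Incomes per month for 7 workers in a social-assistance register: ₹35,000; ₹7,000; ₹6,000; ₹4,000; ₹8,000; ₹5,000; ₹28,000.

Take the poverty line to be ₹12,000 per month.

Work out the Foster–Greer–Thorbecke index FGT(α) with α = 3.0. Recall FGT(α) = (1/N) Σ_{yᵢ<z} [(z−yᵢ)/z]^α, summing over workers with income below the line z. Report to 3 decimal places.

0.104

Poor units: ₹4,000, ₹5,000, ₹6,000, ₹7,000, ₹8,000 (q = 5 of N = 7).
Shortfall ratios: (12000−4000)/12000 = 0.6667; (12000−5000)/12000 = 0.5833; (12000−6000)/12000 = 0.5000; (12000−7000)/12000 = 0.4167; (12000−8000)/12000 = 0.3333.
Raised to α = 3.0: 0.29630; 0.19850; 0.12500; 0.07234; 0.03704.
Sum = 0.729167; FGT(3.0) = 0.729167 / 7 = 0.104.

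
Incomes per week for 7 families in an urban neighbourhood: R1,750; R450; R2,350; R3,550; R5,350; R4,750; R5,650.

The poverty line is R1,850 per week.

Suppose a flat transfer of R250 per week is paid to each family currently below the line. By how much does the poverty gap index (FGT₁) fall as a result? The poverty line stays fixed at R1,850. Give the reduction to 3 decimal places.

Before: below the line — R450, R1,750; poverty gap index (FGT₁) = 0.11583.
After the R250 transfer: below the line — R700; poverty gap index (FGT₁) = 0.08880.
Reduction = 0.11583 − 0.08880 = 0.027.

0.027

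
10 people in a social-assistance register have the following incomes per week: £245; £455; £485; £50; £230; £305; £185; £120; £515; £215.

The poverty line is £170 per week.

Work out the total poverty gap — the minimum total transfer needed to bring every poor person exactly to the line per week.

£170

Poor units: £50, £120 (q = 2 of N = 10).
Individual gaps: 170−50 = 120; 170−120 = 50.
Aggregate gap = £170.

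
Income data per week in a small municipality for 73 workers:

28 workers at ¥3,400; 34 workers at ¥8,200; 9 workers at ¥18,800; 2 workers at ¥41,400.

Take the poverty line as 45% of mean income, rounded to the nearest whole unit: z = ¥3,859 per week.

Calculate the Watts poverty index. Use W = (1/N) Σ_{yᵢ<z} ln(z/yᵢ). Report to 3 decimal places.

Poor units: 28×¥3,400 (q = 28 of N = 73).
ln(z/y) terms: ln(3859/3400) = 0.1266 (×28).
W = 3.545714 / 73 = 0.049.

0.049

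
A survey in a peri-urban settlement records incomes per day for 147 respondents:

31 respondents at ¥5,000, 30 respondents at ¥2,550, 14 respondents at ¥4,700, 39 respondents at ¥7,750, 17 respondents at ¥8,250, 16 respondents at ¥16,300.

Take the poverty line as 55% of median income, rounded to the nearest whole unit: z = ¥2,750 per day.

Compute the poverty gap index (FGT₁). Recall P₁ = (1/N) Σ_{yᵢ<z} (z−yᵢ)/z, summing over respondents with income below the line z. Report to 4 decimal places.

0.0148

Poor units: 30×¥2,550 (q = 30 of N = 147).
Gap ratios (z−y)/z: (2750−2550)/2750 = 0.0727 (×30).
Σ = 2.181818. Dividing by the full population N = 147 gives P₁ = 0.0148.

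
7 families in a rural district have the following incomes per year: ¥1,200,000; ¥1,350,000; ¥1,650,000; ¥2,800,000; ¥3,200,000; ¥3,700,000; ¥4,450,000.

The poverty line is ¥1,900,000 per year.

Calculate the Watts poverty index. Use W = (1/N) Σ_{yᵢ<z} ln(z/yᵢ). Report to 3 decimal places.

Poor units: ¥1,200,000, ¥1,350,000, ¥1,650,000 (q = 3 of N = 7).
Log gaps: ln(1900000/1200000) = 0.4595; ln(1900000/1350000) = 0.3417; ln(1900000/1650000) = 0.1411.
W = 0.942360 / 7 = 0.135.

0.135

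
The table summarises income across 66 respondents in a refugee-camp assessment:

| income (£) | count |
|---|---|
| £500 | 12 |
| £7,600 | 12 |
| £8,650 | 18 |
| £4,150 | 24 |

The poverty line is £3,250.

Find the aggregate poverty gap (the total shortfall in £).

Incomes under z: 12×£500 (q = 12 of N = 66).
Individual gaps: 12×(3250−500) = 33000.
Aggregate gap = £33,000.

£33,000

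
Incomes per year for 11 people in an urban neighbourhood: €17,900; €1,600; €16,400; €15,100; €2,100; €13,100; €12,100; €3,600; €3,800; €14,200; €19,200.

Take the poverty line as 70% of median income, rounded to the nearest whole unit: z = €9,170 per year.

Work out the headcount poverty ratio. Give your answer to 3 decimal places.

4 of the 11 people have income below €9,170.
H = 4/11 = 0.364.

0.364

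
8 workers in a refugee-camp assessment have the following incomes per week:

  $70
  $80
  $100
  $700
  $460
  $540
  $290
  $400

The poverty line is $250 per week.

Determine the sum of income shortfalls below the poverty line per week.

Incomes under z: $70, $80, $100 (q = 3 of N = 8).
Individual gaps: 250−70 = 180; 250−80 = 170; 250−100 = 150.
Aggregate gap = $500.

$500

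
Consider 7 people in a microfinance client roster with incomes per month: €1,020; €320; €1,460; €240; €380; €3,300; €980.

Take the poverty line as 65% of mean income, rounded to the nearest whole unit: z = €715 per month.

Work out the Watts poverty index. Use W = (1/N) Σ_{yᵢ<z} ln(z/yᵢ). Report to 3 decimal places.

0.361

Below the line: €240, €320, €380 (q = 3 of N = 7).
ln(z/y) terms: ln(715/240) = 1.0916; ln(715/320) = 0.8040; ln(715/380) = 0.6321.
W = 2.527716 / 7 = 0.361.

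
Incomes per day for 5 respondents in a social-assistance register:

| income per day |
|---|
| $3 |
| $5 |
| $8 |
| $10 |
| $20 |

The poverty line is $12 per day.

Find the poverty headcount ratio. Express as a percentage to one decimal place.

4 of the 5 respondents have income below $12.
H = 4/5 = 80.0%.

80.0%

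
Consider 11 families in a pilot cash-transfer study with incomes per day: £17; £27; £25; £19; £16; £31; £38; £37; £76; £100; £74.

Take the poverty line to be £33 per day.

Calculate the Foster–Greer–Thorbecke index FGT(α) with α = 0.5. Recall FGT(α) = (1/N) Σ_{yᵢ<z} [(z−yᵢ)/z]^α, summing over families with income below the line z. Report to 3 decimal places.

Below z: £16, £17, £19, £25, £27, £31 (q = 6 of N = 11).
Gap ratios (z−y)/z: (33−16)/33 = 0.5152; (33−17)/33 = 0.4848; (33−19)/33 = 0.4242; (33−25)/33 = 0.2424; (33−27)/33 = 0.1818; (33−31)/33 = 0.0606.
Raised to α = 0.5: 0.71774; 0.69631; 0.65134; 0.49237; 0.42640; 0.24618.
Sum = 3.230341; FGT(0.5) = 3.230341 / 11 = 0.294.

0.294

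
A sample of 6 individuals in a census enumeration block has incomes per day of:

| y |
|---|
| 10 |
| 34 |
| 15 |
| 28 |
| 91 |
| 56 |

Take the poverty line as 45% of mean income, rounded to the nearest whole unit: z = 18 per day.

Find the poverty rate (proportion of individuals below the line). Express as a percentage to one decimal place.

2 of the 6 individuals have income below 18.
H = 2/6 = 33.3%.

33.3%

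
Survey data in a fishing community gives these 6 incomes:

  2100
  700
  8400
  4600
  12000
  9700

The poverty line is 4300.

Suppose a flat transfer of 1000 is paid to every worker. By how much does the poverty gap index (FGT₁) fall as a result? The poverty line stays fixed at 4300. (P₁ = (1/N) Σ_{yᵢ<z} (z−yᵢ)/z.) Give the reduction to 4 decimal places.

Before: below the line — 700, 2100; poverty gap index (FGT₁) = 0.224806.
After the 1000 transfer: below the line — 1700, 3100; poverty gap index (FGT₁) = 0.147287.
Reduction = 0.224806 − 0.147287 = 0.0775.

0.0775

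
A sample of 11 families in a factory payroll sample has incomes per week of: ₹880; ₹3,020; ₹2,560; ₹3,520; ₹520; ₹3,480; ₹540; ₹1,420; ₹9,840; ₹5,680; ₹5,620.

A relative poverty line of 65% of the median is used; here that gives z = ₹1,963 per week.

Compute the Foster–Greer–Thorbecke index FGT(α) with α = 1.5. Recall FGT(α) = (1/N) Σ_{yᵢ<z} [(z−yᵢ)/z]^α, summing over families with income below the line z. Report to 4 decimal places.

0.1639

Incomes under z: ₹520, ₹540, ₹880, ₹1,420 (q = 4 of N = 11).
Normalized shortfalls: (1963−520)/1963 = 0.7351; (1963−540)/1963 = 0.7249; (1963−880)/1963 = 0.5517; (1963−1420)/1963 = 0.2766.
Raised to α = 1.5: 0.63026; 0.61720; 0.40979; 0.14549.
Sum = 1.802737; FGT(1.5) = 1.802737 / 11 = 0.1639.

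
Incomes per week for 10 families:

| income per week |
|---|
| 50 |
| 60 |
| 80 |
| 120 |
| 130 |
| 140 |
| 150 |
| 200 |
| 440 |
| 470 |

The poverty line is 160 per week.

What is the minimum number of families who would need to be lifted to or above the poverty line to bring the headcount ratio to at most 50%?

Currently q = 7 of N = 10 are below the line (H = 0.700).
A headcount ratio of at most 50% allows at most ⌊0.50 × 10⌋ = 5 poor families.
So at least 7 − 5 = 2 must be lifted.

2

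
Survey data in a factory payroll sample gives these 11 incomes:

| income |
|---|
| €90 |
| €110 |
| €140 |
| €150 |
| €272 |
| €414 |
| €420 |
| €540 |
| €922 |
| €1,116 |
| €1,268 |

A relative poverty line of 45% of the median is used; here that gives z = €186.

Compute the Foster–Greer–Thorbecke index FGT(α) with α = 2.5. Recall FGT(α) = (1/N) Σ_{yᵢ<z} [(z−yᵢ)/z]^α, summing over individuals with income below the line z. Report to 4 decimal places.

Below the line: €90, €110, €140, €150 (q = 4 of N = 11).
Gap ratios (z−y)/z: (186−90)/186 = 0.5161; (186−110)/186 = 0.4086; (186−140)/186 = 0.2473; (186−150)/186 = 0.1935.
Raised to α = 2.5: 0.19138; 0.10672; 0.03042; 0.01648.
Sum = 0.344998; FGT(2.5) = 0.344998 / 11 = 0.0314.

0.0314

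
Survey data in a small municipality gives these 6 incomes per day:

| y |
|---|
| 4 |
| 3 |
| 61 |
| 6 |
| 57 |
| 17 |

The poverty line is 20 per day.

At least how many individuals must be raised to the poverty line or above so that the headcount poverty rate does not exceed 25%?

3

4 of the 6 individuals are poor, so H = 4/6 = 0.667.
A headcount ratio of at most 25% allows at most ⌊0.25 × 6⌋ = 1 poor individuals.
So at least 4 − 1 = 3 must be lifted.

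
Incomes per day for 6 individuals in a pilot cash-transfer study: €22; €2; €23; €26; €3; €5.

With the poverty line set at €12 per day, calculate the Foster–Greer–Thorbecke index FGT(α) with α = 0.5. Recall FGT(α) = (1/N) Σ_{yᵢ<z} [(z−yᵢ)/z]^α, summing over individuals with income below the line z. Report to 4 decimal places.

0.4238

Below the line: €2, €3, €5 (q = 3 of N = 6).
Relative gaps: (12−2)/12 = 0.8333; (12−3)/12 = 0.7500; (12−5)/12 = 0.5833.
Raised to α = 0.5: 0.91287; 0.86603; 0.76376.
Sum = 2.542659; FGT(0.5) = 2.542659 / 6 = 0.4238.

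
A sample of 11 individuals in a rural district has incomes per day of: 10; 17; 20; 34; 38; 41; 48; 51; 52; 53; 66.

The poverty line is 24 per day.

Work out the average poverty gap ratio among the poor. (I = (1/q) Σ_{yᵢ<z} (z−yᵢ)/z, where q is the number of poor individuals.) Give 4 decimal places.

Below the line: 10, 17, 20 (q = 3 of N = 11).
Shortfall ratios (z−y)/z: 0.5833, 0.2917, 0.1667; sum = 1.041667.
I averages over the q = 3 poor units only: 1.041667 / 3 = 0.3472.

0.3472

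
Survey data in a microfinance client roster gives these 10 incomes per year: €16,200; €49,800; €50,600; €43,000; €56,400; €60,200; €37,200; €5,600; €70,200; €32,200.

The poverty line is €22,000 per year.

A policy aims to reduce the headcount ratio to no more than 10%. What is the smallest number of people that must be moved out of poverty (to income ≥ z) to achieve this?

Currently q = 2 of N = 10 are below the line (H = 0.200).
A headcount ratio of at most 10% allows at most ⌊0.10 × 10⌋ = 1 poor people.
So at least 2 − 1 = 1 must be lifted.

1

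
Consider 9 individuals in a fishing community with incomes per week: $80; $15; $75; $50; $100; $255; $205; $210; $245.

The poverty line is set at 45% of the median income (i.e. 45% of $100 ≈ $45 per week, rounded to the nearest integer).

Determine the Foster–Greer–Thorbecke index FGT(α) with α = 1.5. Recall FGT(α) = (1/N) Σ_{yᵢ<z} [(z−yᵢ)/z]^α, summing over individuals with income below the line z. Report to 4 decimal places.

0.0605

Incomes under z: $15 (q = 1 of N = 9).
Normalized shortfalls: (45−15)/45 = 0.6667.
Raised to α = 1.5: 0.54433.
Sum = 0.544331; FGT(1.5) = 0.544331 / 9 = 0.0605.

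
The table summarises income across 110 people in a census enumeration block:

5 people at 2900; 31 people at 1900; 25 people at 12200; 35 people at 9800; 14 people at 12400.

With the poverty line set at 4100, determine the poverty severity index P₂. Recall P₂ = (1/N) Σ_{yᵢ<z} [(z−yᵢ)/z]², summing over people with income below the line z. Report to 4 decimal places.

Below the line: 31×1900, 5×2900 (q = 36 of N = 110).
Shortfall ratios: (4100−1900)/4100 = 0.5366 (×31); (4100−2900)/4100 = 0.2927 (×5).
Squared: 0.2879 (×31); 0.0857 (×5).
Sum = 9.353956; P₂ = 9.353956 / 110 = 0.0850.

0.0850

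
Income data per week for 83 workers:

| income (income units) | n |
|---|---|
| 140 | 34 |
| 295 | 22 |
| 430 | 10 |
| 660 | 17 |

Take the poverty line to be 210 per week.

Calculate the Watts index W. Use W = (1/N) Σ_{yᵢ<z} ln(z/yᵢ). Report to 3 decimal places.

Incomes under z: 34×140 (q = 34 of N = 83).
ln(z/y) terms: ln(210/140) = 0.4055 (×34).
W = 13.785814 / 83 = 0.166.

0.166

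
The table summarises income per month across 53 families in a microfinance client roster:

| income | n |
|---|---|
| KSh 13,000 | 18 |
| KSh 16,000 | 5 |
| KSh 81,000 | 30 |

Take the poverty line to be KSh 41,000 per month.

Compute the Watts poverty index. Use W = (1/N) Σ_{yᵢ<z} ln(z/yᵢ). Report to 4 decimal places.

Below the line: 18×KSh 13,000, 5×KSh 16,000 (q = 23 of N = 53).
Log shortfalls: ln(41000/13000) = 1.1486 (×18); ln(41000/16000) = 0.9410 (×5).
W = 25.380125 / 53 = 0.4789.

0.4789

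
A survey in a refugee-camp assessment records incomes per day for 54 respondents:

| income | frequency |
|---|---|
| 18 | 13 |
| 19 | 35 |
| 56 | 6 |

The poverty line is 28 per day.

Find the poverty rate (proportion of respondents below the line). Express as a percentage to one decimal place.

48 of the 54 respondents have income below 28.
H = 48/54 = 88.9%.

88.9%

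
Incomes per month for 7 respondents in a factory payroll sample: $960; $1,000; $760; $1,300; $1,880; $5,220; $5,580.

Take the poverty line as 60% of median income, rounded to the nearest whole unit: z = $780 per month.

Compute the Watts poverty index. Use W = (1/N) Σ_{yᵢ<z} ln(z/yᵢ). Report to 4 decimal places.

Below the line: $760 (q = 1 of N = 7).
Log shortfalls: ln(780/760) = 0.0260.
W = 0.025975 / 7 = 0.0037.

0.0037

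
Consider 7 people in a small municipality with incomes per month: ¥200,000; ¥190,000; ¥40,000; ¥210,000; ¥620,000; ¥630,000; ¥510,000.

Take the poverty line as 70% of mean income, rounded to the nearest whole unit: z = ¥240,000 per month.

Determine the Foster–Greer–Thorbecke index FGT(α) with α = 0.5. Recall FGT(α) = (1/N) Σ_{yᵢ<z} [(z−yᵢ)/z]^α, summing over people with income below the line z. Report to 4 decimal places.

Below the line: ¥40,000, ¥190,000, ¥200,000, ¥210,000 (q = 4 of N = 7).
Relative gaps: (240000−40000)/240000 = 0.8333; (240000−190000)/240000 = 0.2083; (240000−200000)/240000 = 0.1667; (240000−210000)/240000 = 0.1250.
Raised to α = 0.5: 0.91287; 0.45644; 0.40825; 0.35355.
Sum = 2.131108; FGT(0.5) = 2.131108 / 7 = 0.3044.

0.3044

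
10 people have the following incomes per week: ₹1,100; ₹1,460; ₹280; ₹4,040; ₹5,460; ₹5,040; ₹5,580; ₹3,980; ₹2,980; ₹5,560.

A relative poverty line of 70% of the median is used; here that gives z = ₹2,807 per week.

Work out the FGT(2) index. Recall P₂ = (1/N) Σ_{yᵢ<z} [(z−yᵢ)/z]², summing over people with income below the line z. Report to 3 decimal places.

Below z: ₹280, ₹1,100, ₹1,460 (q = 3 of N = 10).
Gap ratios (z−y)/z: (2807−280)/2807 = 0.9002; (2807−1100)/2807 = 0.6081; (2807−1460)/2807 = 0.4799.
Squared: 0.8104; 0.3698; 0.2303.
Sum = 1.410539; P₂ = 1.410539 / 10 = 0.141.

0.141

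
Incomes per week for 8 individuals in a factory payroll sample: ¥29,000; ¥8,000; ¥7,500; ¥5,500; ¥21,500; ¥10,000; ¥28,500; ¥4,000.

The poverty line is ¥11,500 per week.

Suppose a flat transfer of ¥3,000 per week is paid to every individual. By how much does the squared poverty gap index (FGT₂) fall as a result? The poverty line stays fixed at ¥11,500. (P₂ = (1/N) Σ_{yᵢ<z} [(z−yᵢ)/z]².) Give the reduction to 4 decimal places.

Before: below the line — ¥4,000, ¥5,500, ¥7,500, ¥8,000, ¥10,000; squared poverty gap index (FGT₂) = 0.116021.
After the ¥3,000 transfer: below the line — ¥7,000, ¥8,500, ¥10,500, ¥11,000; squared poverty gap index (FGT₂) = 0.028828.
Reduction = 0.116021 − 0.028828 = 0.0872.

0.0872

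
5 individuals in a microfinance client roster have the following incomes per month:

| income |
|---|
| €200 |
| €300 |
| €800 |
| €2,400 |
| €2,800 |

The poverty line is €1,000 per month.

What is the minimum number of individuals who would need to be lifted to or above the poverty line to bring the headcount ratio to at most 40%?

Currently q = 3 of N = 5 are below the line (H = 0.600).
A headcount ratio of at most 40% allows at most ⌊0.40 × 5⌋ = 2 poor individuals.
So at least 3 − 2 = 1 must be lifted.

1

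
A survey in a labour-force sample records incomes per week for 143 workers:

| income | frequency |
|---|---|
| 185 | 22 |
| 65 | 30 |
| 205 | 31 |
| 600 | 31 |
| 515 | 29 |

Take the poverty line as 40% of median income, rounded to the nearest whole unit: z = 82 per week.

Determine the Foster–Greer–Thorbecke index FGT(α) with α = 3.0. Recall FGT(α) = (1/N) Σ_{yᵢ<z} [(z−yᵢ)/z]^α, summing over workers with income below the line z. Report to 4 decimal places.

0.0019

Below the line: 30×65 (q = 30 of N = 143).
Relative gaps: (82−65)/82 = 0.2073 (×30).
Raised to α = 3.0: 0.00891 (×30).
Sum = 0.267317; FGT(3.0) = 0.267317 / 143 = 0.0019.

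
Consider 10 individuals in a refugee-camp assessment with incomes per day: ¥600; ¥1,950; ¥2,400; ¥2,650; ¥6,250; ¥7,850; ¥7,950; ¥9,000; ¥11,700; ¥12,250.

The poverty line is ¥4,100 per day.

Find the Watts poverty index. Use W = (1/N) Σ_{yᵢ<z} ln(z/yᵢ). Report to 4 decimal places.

Incomes under z: ¥600, ¥1,950, ¥2,400, ¥2,650 (q = 4 of N = 10).
ln(z/y) terms: ln(4100/600) = 1.9218; ln(4100/1950) = 0.7432; ln(4100/2400) = 0.5355; ln(4100/2650) = 0.4364.
W = 3.636916 / 10 = 0.3637.

0.3637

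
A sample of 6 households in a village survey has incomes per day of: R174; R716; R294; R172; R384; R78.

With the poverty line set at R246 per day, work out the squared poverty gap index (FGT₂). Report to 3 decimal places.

0.107

Below z: R78, R172, R174 (q = 3 of N = 6).
Relative gaps: (246−78)/246 = 0.6829; (246−172)/246 = 0.3008; (246−174)/246 = 0.2927.
Squared: 0.4664; 0.0905; 0.0857.
Sum = 0.642541; P₂ = 0.642541 / 6 = 0.107.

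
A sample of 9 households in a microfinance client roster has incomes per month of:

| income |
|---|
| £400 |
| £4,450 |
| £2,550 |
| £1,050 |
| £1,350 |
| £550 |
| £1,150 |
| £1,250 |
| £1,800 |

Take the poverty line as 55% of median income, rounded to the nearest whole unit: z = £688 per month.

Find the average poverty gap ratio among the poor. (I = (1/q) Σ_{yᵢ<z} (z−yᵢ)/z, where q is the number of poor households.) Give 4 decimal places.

0.3096

Below the line: £400, £550 (q = 2 of N = 9).
Shortfall ratios (z−y)/z: 0.4186, 0.2006; sum = 0.619186.
I averages over the q = 2 poor units only: 0.619186 / 2 = 0.3096.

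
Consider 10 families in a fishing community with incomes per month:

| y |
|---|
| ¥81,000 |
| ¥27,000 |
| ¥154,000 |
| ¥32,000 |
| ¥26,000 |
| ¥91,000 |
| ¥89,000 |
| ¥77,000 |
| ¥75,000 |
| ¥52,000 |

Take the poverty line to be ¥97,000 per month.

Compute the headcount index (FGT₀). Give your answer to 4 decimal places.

0.9000

9 of the 10 families have income below ¥97,000.
H = 9/10 = 0.9000.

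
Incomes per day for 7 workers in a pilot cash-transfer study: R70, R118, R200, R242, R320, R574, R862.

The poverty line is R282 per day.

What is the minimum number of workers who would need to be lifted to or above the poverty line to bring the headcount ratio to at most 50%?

1

4 of the 7 workers are poor, so H = 4/7 = 0.571.
A headcount ratio of at most 50% allows at most ⌊0.50 × 7⌋ = 3 poor workers.
So at least 4 − 3 = 1 must be lifted.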